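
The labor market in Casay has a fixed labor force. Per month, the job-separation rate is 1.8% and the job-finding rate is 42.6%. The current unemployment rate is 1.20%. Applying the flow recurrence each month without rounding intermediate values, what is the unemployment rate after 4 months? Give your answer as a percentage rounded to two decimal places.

Unemployment rate after four months ≈ 3.78%.

With a fixed labor force, u_{t+1} = u_t + s·(1−u_t) − f·u_t = u_t·(1−s−f) + s.
Here 1−s−f = 0.556 and s = 0.018.
u_1 = 0.012000 × 0.556 + 0.018 = 0.024672.
u_2 = 0.024672 × 0.556 + 0.018 = 0.031718.
u_3 = 0.031718 × 0.556 + 0.018 = 0.035635.
u_4 = 0.035635 × 0.556 + 0.018 = 0.037813.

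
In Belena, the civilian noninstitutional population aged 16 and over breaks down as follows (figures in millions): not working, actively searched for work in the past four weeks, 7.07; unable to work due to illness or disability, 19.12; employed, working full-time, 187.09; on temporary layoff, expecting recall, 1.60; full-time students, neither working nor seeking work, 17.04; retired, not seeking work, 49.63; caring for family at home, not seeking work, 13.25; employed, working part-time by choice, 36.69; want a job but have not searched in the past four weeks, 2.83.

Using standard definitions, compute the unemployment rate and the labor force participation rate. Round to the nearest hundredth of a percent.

Unemployment rate ≈ 3.73%; labor force participation rate ≈ 69.53%.

Employed = 187.09 + 36.69 = 223.78 million.
Unemployed = 7.07 + 1.60 = 8.67 million (jobless and actively searching, or on temporary layoff).
Labor force = 223.78 + 8.67 = 232.45 million.
Not in labor force = 19.12 + 17.04 + 49.63 + 13.25 + 2.83 = 101.87 million (those not working and not actively searching are outside the labor force — including those who want a job but have given up searching).
Civilian working-age population = 232.45 + 101.87 = 334.32 million.
Unemployment rate = 8.67 / 232.45 = 3.73%.
Labor force participation rate = 232.45 / 334.32 = 69.53%.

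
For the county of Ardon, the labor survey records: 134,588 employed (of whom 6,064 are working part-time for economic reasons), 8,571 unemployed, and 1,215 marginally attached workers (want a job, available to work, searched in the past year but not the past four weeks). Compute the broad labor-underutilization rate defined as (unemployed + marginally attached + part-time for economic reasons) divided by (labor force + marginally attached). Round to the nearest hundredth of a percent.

Broad underutilization rate ≈ 10.98%.

Labor force = 134,588 + 8,571 = 143,159.
Numerator = 8,571 + 1,215 + 6,064 = 15,850.
Denominator = 143,159 + 1,215 = 144,374.
Broad rate = 15,850 / 144,374 = 10.98%.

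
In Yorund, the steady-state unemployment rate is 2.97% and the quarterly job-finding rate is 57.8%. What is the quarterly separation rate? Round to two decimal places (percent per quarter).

From u* = s/(s+f): s = u·f/(1−u).
s = 0.0297 × 57.8 / (1 − 0.0297) = 1.7167 / 0.9703 ≈ 1.77% per quarter.

Separation rate ≈ 1.77% per quarter.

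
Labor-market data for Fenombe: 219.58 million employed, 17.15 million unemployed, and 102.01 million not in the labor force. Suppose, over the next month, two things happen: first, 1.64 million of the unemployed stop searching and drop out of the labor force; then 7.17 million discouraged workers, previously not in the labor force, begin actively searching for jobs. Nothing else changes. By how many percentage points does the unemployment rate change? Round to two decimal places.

Initially, labor force = 219.58 + 17.15 = 236.73 million, so u = 17.15/236.73 = 7.24%.
After the first change, unemployed and labor force both fall by 1.64 → E = 219.58, U = 15.51, labor force = 235.09 million.
After the second change, unemployed and labor force both rise by 7.17 → E = 219.58, U = 22.68, labor force = 242.26 million.
New unemployment rate = 22.68 / 242.26 = 9.36%.
Change = 9.36% − 7.24% = +2.12 percentage points.

The unemployment rate changes by +2.12 percentage points.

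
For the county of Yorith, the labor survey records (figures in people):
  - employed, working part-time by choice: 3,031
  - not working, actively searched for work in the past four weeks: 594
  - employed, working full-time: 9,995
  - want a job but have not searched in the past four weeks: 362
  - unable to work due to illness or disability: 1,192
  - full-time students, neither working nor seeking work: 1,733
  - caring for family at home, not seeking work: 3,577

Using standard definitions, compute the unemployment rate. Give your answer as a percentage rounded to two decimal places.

Unemployment rate ≈ 4.36%.

Employed = 3,031 + 9,995 = 13,026.
Unemployed = 594.
Labor force = 13,026 + 594 = 13,620.
Unemployment rate = 594 / 13,620 = 4.36%.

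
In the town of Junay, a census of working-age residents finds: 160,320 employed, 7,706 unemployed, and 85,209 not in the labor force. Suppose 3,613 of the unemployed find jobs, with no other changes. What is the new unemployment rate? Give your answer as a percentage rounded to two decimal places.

Initially, labor force = 160,320 + 7,706 = 168,026, so u = 7,706/168,026 = 4.59%.
After the change, unemployed falls and employed rises by 3,613; labor force unchanged → E = 163,933, U = 4,093, labor force = 168,026.
New unemployment rate = 4,093 / 168,026 = 2.44%.

New unemployment rate ≈ 2.44%.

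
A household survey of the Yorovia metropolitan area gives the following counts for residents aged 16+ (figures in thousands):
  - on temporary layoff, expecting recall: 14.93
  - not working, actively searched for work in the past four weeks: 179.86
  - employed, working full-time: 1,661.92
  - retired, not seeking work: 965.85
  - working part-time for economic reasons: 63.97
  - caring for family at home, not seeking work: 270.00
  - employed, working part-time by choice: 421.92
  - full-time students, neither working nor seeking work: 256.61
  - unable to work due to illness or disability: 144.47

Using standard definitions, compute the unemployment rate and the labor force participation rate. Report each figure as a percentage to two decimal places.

Employed = 1,661.92 + 63.97 + 421.92 = 2,147.81 thousand (anyone who worked, including part-time for economic reasons, counts as employed).
Unemployed = 14.93 + 179.86 = 194.79 thousand (jobless and actively searching, or on temporary layoff).
Labor force = 2,147.81 + 194.79 = 2,342.60 thousand.
Not in labor force = 965.85 + 270.00 + 256.61 + 144.47 = 1,636.93 thousand (those not working and not actively searching are outside the labor force).
Civilian working-age population = 2,342.60 + 1,636.93 = 3,979.53 thousand.
Unemployment rate = 194.79 / 2,342.60 = 8.32%.
Labor force participation rate = 2,342.60 / 3,979.53 = 58.87%.

Unemployment rate ≈ 8.32%; labor force participation rate ≈ 58.87%.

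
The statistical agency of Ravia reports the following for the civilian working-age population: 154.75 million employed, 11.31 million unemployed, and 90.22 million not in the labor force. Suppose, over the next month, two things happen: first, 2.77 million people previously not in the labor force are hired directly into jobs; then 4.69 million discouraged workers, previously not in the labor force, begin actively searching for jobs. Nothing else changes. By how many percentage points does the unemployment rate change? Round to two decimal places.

Initially, labor force = 154.75 + 11.31 = 166.06 million, so u = 11.31/166.06 = 6.81%.
After the first change, employed and labor force both rise by 2.77; unemployed unchanged → E = 157.52, U = 11.31, labor force = 168.83 million.
After the second change, unemployed and labor force both rise by 4.69 → E = 157.52, U = 16.00, labor force = 173.52 million.
New unemployment rate = 16.00 / 173.52 = 9.22%.
Change = 9.22% − 6.81% = +2.41 percentage points.

The unemployment rate changes by +2.41 percentage points.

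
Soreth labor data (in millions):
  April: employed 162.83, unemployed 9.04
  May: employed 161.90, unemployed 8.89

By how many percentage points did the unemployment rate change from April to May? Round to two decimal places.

April: labor force = 162.83 + 9.04 = 171.87; u = 9.04/171.87 = 5.26%.
May: labor force = 161.90 + 8.89 = 170.79; u = 8.89/170.79 = 5.21%.
Change = 5.21% − 5.26% = −0.05 pp.

The unemployment rate changed by −0.05 percentage points.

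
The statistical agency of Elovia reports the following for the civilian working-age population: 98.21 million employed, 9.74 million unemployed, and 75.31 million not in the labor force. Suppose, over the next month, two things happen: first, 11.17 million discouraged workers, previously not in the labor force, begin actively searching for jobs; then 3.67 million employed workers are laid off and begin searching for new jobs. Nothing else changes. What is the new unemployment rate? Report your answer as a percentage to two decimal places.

New unemployment rate ≈ 20.63%.

Initially, labor force = 98.21 + 9.74 = 107.95 million, so u = 9.74/107.95 = 9.02%.
After the first change, unemployed and labor force both rise by 11.17 → E = 98.21, U = 20.91, labor force = 119.12 million.
After the second change, employed falls and unemployed rises by 3.67; labor force unchanged → E = 94.54, U = 24.58, labor force = 119.12 million.
New unemployment rate = 24.58 / 119.12 = 20.63%.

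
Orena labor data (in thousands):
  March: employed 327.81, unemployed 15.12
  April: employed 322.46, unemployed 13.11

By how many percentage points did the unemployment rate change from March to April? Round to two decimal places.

March: labor force = 327.81 + 15.12 = 342.93; u = 15.12/342.93 = 4.41%.
April: labor force = 322.46 + 13.11 = 335.57; u = 13.11/335.57 = 3.91%.
Change = 3.91% − 4.41% = −0.50 pp.

The unemployment rate changed by −0.50 percentage points.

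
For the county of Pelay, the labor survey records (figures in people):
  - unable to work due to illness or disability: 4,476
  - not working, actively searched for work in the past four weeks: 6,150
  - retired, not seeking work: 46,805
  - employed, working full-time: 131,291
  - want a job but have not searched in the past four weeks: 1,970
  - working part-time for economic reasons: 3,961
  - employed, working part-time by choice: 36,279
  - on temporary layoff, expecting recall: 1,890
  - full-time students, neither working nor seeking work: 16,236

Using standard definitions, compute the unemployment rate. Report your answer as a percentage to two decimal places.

Employed = 131,291 + 3,961 + 36,279 = 171,531 (anyone who worked, including part-time for economic reasons, counts as employed).
Unemployed = 6,150 + 1,890 = 8,040 (jobless and actively searching, or on temporary layoff).
Labor force = 171,531 + 8,040 = 179,571.
Unemployment rate = 8,040 / 179,571 = 4.48%.

Unemployment rate ≈ 4.48%.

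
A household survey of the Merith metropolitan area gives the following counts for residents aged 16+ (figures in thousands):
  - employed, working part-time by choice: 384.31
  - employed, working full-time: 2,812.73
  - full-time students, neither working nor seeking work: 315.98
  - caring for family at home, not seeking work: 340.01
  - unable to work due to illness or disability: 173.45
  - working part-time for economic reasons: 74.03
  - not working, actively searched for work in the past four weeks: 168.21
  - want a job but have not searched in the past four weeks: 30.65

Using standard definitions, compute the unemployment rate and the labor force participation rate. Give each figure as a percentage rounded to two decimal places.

Unemployment rate ≈ 4.89%; labor force participation rate ≈ 79.99%.

Employed = 384.31 + 2,812.73 + 74.03 = 3,271.07 thousand (anyone who worked, including part-time for economic reasons, counts as employed).
Unemployed = 168.21 thousand.
Labor force = 3,271.07 + 168.21 = 3,439.28 thousand.
Not in labor force = 315.98 + 340.01 + 173.45 + 30.65 = 860.09 thousand (those not working and not actively searching are outside the labor force — including those who want a job but have given up searching).
Civilian working-age population = 3,439.28 + 860.09 = 4,299.37 thousand.
Unemployment rate = 168.21 / 3,439.28 = 4.89%.
Labor force participation rate = 3,439.28 / 4,299.37 = 79.99%.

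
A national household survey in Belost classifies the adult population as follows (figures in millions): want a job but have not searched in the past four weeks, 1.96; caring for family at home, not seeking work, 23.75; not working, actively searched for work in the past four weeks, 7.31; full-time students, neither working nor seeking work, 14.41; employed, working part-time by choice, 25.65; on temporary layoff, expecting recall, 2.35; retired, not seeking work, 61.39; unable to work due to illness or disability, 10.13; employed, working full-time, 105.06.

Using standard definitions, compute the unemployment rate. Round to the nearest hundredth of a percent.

Unemployment rate ≈ 6.88%.

Employed = 25.65 + 105.06 = 130.71 million.
Unemployed = 7.31 + 2.35 = 9.66 million (jobless and actively searching, or on temporary layoff).
Labor force = 130.71 + 9.66 = 140.37 million.
Unemployment rate = 9.66 / 140.37 = 6.88%.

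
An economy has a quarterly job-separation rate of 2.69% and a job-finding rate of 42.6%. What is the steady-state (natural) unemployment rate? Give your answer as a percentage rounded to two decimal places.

At steady state the flows balance: s·E = f·U, so U/(E+U) = s/(s+f).
u* = 2.69 / (2.69 + 42.6) = 2.69 / 45.29 = 5.94%.

Steady-state unemployment rate ≈ 5.94%.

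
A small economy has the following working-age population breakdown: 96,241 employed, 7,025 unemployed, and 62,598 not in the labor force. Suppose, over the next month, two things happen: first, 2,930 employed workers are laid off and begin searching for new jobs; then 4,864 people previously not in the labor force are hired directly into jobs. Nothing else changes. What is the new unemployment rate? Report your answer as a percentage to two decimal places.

New unemployment rate ≈ 9.21%.

Initially, labor force = 96,241 + 7,025 = 103,266, so u = 7,025/103,266 = 6.80%.
After the first change, employed falls and unemployed rises by 2,930; labor force unchanged → E = 93,311, U = 9,955, labor force = 103,266.
After the second change, employed and labor force both rise by 4,864; unemployed unchanged → E = 98,175, U = 9,955, labor force = 108,130.
New unemployment rate = 9,955 / 108,130 = 9.21%.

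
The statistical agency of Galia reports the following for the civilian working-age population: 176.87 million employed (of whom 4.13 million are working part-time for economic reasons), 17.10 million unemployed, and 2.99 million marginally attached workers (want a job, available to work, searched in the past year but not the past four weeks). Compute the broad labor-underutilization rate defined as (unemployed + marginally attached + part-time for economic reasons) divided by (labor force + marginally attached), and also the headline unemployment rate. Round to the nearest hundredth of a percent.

Broad underutilization rate ≈ 12.30%; headline unemployment rate ≈ 8.82%.

Labor force = 176.87 + 17.10 = 193.97 million.
Numerator = 17.10 + 2.99 + 4.13 = 24.22 million.
Denominator = 193.97 + 2.99 = 196.96 million.
Broad rate = 24.22 / 196.96 = 12.30%.
Headline unemployment rate = 17.10 / 193.97 = 8.82%.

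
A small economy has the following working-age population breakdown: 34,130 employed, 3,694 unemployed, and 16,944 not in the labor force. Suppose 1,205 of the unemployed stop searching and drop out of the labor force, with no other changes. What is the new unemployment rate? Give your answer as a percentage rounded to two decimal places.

New unemployment rate ≈ 6.80%.

Initially, labor force = 34,130 + 3,694 = 37,824, so u = 3,694/37,824 = 9.77%.
After the change, unemployed and labor force both fall by 1,205 → E = 34,130, U = 2,489, labor force = 36,619.
New unemployment rate = 2,489 / 36,619 = 6.80%.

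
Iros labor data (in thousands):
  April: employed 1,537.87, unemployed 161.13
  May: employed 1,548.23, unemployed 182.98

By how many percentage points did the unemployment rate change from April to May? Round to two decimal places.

April: labor force = 1,537.87 + 161.13 = 1,699.00; u = 161.13/1,699.00 = 9.48%.
May: labor force = 1,548.23 + 182.98 = 1,731.21; u = 182.98/1,731.21 = 10.57%.
Change = 10.57% − 9.48% = +1.09 pp.

The unemployment rate changed by +1.09 percentage points.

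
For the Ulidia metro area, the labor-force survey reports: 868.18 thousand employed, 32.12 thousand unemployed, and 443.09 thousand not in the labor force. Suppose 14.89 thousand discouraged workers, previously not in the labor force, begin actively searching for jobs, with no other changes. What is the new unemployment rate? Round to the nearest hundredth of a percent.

New unemployment rate ≈ 5.14%.

Initially, labor force = 868.18 + 32.12 = 900.30 thousand, so u = 32.12/900.30 = 3.57%.
After the change, unemployed and labor force both rise by 14.89 → E = 868.18, U = 47.01, labor force = 915.19 thousand.
New unemployment rate = 47.01 / 915.19 = 5.14%.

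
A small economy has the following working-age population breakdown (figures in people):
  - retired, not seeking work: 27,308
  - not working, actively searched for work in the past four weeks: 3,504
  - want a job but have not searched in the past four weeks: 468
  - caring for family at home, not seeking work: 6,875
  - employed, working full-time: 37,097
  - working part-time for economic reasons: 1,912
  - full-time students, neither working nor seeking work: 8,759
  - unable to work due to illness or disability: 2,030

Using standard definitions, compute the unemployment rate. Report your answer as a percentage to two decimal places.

Unemployment rate ≈ 8.24%.

Employed = 37,097 + 1,912 = 39,009 (anyone who worked, including part-time for economic reasons, counts as employed).
Unemployed = 3,504.
Labor force = 39,009 + 3,504 = 42,513.
Unemployment rate = 3,504 / 42,513 = 8.24%.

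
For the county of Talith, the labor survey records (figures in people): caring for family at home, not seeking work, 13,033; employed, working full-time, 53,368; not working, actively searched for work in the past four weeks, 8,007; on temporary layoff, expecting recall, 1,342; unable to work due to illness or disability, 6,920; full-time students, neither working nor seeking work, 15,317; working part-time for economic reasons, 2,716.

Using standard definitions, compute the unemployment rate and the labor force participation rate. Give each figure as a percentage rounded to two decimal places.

Employed = 53,368 + 2,716 = 56,084 (anyone who worked, including part-time for economic reasons, counts as employed).
Unemployed = 8,007 + 1,342 = 9,349 (jobless and actively searching, or on temporary layoff).
Labor force = 56,084 + 9,349 = 65,433.
Not in labor force = 13,033 + 6,920 + 15,317 = 35,270 (those not working and not actively searching are outside the labor force).
Civilian working-age population = 65,433 + 35,270 = 100,703.
Unemployment rate = 9,349 / 65,433 = 14.29%.
Labor force participation rate = 65,433 / 100,703 = 64.98%.

Unemployment rate ≈ 14.29%; labor force participation rate ≈ 64.98%.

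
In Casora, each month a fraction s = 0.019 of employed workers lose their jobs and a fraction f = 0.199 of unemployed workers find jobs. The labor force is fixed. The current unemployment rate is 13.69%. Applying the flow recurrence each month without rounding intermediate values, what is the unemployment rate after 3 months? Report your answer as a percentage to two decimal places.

Unemployment rate after three months ≈ 11.09%.

With a fixed labor force, u_{t+1} = u_t + s·(1−u_t) − f·u_t = u_t·(1−s−f) + s.
Here 1−s−f = 0.782 and s = 0.019.
u_1 = 0.136900 × 0.782 + 0.019 = 0.126056.
u_2 = 0.126056 × 0.782 + 0.019 = 0.117576.
u_3 = 0.117576 × 0.782 + 0.019 = 0.110944.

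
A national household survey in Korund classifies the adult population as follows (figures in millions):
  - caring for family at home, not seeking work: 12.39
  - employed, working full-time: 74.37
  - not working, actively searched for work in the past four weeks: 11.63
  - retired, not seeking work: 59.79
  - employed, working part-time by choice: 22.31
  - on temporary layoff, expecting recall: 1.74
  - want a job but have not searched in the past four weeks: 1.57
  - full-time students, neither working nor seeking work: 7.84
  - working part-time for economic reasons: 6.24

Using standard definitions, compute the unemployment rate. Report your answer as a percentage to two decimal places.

Unemployment rate ≈ 11.50%.

Employed = 74.37 + 22.31 + 6.24 = 102.92 million (anyone who worked, including part-time for economic reasons, counts as employed).
Unemployed = 11.63 + 1.74 = 13.37 million (jobless and actively searching, or on temporary layoff).
Labor force = 102.92 + 13.37 = 116.29 million.
Unemployment rate = 13.37 / 116.29 = 11.50%.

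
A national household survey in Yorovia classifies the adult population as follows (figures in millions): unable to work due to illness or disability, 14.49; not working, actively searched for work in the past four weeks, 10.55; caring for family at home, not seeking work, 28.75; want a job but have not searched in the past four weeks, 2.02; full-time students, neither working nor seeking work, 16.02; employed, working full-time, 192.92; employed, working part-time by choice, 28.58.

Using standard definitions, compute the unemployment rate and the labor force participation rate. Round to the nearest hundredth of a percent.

Unemployment rate ≈ 4.55%; labor force participation rate ≈ 79.11%.

Employed = 192.92 + 28.58 = 221.50 million.
Unemployed = 10.55 million.
Labor force = 221.50 + 10.55 = 232.05 million.
Not in labor force = 14.49 + 28.75 + 2.02 + 16.02 = 61.28 million (those not working and not actively searching are outside the labor force — including those who want a job but have given up searching).
Civilian working-age population = 232.05 + 61.28 = 293.33 million.
Unemployment rate = 10.55 / 232.05 = 4.55%.
Labor force participation rate = 232.05 / 293.33 = 79.11%.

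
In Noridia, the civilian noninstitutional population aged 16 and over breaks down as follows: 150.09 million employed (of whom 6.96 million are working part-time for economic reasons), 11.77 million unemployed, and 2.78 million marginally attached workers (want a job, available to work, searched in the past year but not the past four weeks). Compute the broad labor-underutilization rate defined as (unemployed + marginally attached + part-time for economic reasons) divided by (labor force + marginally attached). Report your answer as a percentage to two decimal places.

Labor force = 150.09 + 11.77 = 161.86 million.
Numerator = 11.77 + 2.78 + 6.96 = 21.51 million.
Denominator = 161.86 + 2.78 = 164.64 million.
Broad rate = 21.51 / 164.64 = 13.06%.

Broad underutilization rate ≈ 13.06%.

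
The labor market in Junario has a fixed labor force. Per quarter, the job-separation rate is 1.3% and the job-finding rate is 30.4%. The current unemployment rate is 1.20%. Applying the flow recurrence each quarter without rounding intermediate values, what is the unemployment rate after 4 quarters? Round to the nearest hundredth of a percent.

With a fixed labor force, u_{t+1} = u_t + s·(1−u_t) − f·u_t = u_t·(1−s−f) + s.
Here 1−s−f = 0.683 and s = 0.013.
u_1 = 0.012000 × 0.683 + 0.013 = 0.021196.
u_2 = 0.021196 × 0.683 + 0.013 = 0.027477.
u_3 = 0.027477 × 0.683 + 0.013 = 0.031767.
u_4 = 0.031767 × 0.683 + 0.013 = 0.034697.

Unemployment rate after four quarters ≈ 3.47%.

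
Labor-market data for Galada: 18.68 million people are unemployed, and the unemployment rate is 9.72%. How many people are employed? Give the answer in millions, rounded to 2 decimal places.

About 173.50 million are employed.

Labor force = U / u = 18.68 / 0.0972 ≈ 192.18 million.
Employed = labor force − unemployed = 192.18 − 18.68 = 173.50 million.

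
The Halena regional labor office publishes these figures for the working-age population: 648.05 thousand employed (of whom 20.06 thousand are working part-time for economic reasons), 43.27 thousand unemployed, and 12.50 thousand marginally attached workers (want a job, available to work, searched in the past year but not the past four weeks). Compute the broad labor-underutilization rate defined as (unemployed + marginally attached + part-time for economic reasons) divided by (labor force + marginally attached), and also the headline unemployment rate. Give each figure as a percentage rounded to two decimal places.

Broad underutilization rate ≈ 10.77%; headline unemployment rate ≈ 6.26%.

Labor force = 648.05 + 43.27 = 691.32 thousand.
Numerator = 43.27 + 12.50 + 20.06 = 75.83 thousand.
Denominator = 691.32 + 12.50 = 703.82 thousand.
Broad rate = 75.83 / 703.82 = 10.77%.
Headline unemployment rate = 43.27 / 691.32 = 6.26%.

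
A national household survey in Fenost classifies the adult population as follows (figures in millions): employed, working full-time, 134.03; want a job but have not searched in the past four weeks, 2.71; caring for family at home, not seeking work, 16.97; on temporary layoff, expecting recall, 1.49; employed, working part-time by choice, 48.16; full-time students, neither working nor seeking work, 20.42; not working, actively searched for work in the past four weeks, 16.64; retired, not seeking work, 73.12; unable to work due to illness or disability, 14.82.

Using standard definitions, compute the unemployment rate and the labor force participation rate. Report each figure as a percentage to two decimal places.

Unemployment rate ≈ 9.05%; labor force participation rate ≈ 61.01%.

Employed = 134.03 + 48.16 = 182.19 million.
Unemployed = 1.49 + 16.64 = 18.13 million (jobless and actively searching, or on temporary layoff).
Labor force = 182.19 + 18.13 = 200.32 million.
Not in labor force = 2.71 + 16.97 + 20.42 + 73.12 + 14.82 = 128.04 million (those not working and not actively searching are outside the labor force — including those who want a job but have given up searching).
Civilian working-age population = 200.32 + 128.04 = 328.36 million.
Unemployment rate = 18.13 / 200.32 = 9.05%.
Labor force participation rate = 200.32 / 328.36 = 61.01%.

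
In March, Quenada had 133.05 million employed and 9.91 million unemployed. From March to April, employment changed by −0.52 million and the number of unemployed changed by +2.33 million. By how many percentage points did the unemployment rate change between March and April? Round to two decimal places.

The unemployment rate changed by +1.52 percentage points.

March: labor force = 133.05 + 9.91 = 142.96; u = 9.91/142.96 = 6.93%.
April: labor force = 132.53 + 12.24 = 144.77; u = 12.24/144.77 = 8.45%.
Change = 8.45% − 6.93% = +1.52 pp.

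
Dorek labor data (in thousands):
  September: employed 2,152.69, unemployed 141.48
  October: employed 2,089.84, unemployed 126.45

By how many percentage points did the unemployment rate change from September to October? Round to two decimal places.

The unemployment rate changed by −0.46 percentage points.

September: labor force = 2,152.69 + 141.48 = 2,294.17; u = 141.48/2,294.17 = 6.17%.
October: labor force = 2,089.84 + 126.45 = 2,216.29; u = 126.45/2,216.29 = 5.71%.
Change = 5.71% − 6.17% = −0.46 pp.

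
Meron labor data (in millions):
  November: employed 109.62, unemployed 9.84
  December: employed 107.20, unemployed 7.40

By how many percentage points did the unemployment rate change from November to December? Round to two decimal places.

November: labor force = 109.62 + 9.84 = 119.46; u = 9.84/119.46 = 8.24%.
December: labor force = 107.20 + 7.40 = 114.60; u = 7.40/114.60 = 6.46%.
Change = 6.46% − 8.24% = −1.78 pp.

The unemployment rate changed by −1.78 percentage points.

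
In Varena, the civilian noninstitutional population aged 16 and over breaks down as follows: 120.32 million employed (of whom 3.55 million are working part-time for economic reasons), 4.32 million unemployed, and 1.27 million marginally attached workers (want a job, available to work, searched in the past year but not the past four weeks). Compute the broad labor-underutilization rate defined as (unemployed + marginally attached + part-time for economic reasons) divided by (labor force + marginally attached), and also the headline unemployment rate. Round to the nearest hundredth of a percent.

Broad underutilization rate ≈ 7.26%; headline unemployment rate ≈ 3.47%.

Labor force = 120.32 + 4.32 = 124.64 million.
Numerator = 4.32 + 1.27 + 3.55 = 9.14 million.
Denominator = 124.64 + 1.27 = 125.91 million.
Broad rate = 9.14 / 125.91 = 7.26%.
Headline unemployment rate = 4.32 / 124.64 = 3.47%.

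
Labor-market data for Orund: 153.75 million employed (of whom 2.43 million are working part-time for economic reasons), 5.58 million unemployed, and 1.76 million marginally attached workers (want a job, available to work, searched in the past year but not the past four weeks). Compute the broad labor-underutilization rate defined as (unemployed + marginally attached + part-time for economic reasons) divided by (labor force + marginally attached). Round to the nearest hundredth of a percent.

Broad underutilization rate ≈ 6.06%.

Labor force = 153.75 + 5.58 = 159.33 million.
Numerator = 5.58 + 1.76 + 2.43 = 9.77 million.
Denominator = 159.33 + 1.76 = 161.09 million.
Broad rate = 9.77 / 161.09 = 6.06%.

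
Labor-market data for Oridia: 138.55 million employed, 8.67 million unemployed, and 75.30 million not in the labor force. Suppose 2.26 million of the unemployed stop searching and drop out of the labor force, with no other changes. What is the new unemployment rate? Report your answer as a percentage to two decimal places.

New unemployment rate ≈ 4.42%.

Initially, labor force = 138.55 + 8.67 = 147.22 million, so u = 8.67/147.22 = 5.89%.
After the change, unemployed and labor force both fall by 2.26 → E = 138.55, U = 6.41, labor force = 144.96 million.
New unemployment rate = 6.41 / 144.96 = 4.42%.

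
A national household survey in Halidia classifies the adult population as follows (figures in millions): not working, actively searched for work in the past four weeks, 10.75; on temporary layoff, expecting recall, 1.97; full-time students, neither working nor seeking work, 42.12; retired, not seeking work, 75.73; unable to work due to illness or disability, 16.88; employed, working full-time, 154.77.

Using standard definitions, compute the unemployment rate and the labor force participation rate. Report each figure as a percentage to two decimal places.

Unemployment rate ≈ 7.59%; labor force participation rate ≈ 55.42%.

Employed = 154.77 million.
Unemployed = 10.75 + 1.97 = 12.72 million (jobless and actively searching, or on temporary layoff).
Labor force = 154.77 + 12.72 = 167.49 million.
Not in labor force = 42.12 + 75.73 + 16.88 = 134.73 million (those not working and not actively searching are outside the labor force).
Civilian working-age population = 167.49 + 134.73 = 302.22 million.
Unemployment rate = 12.72 / 167.49 = 7.59%.
Labor force participation rate = 167.49 / 302.22 = 55.42%.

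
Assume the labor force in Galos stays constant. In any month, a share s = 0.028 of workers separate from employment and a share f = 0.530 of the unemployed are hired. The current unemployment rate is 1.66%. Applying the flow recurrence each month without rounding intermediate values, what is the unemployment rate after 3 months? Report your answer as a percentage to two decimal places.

Unemployment rate after three months ≈ 4.73%.

With a fixed labor force, u_{t+1} = u_t + s·(1−u_t) − f·u_t = u_t·(1−s−f) + s.
Here 1−s−f = 0.442 and s = 0.028.
u_1 = 0.016600 × 0.442 + 0.028 = 0.035337.
u_2 = 0.035337 × 0.442 + 0.028 = 0.043619.
u_3 = 0.043619 × 0.442 + 0.028 = 0.047280.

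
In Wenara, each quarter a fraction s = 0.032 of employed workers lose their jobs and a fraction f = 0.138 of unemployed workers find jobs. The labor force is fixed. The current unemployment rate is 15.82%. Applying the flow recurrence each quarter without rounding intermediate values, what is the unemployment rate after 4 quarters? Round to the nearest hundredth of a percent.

With a fixed labor force, u_{t+1} = u_t + s·(1−u_t) − f·u_t = u_t·(1−s−f) + s.
Here 1−s−f = 0.830 and s = 0.032.
u_1 = 0.158200 × 0.830 + 0.032 = 0.163306.
u_2 = 0.163306 × 0.830 + 0.032 = 0.167544.
u_3 = 0.167544 × 0.830 + 0.032 = 0.171062.
u_4 = 0.171062 × 0.830 + 0.032 = 0.173981.

Unemployment rate after four quarters ≈ 17.40%.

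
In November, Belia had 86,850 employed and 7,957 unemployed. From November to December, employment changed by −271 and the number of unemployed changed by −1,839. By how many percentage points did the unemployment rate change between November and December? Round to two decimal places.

November: labor force = 86,850 + 7,957 = 94,807; u = 7,957/94,807 = 8.39%.
December: labor force = 86,579 + 6,118 = 92,697; u = 6,118/92,697 = 6.60%.
Change = 6.60% − 8.39% = −1.79 pp.

The unemployment rate changed by −1.79 percentage points.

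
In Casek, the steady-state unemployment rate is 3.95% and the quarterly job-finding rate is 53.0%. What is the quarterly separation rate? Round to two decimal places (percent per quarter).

From u* = s/(s+f): s = u·f/(1−u).
s = 0.0395 × 53.0 / (1 − 0.0395) = 2.0935 / 0.9605 ≈ 2.18% per quarter.

Separation rate ≈ 2.18% per quarter.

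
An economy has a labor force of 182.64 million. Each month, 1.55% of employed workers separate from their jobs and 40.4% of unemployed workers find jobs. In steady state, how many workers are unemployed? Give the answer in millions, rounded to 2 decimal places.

About 6.75 million are unemployed in steady state.

Steady-state unemployment rate u* = s/(s+f) = 1.55/(1.55+40.4) = 0.036949.
Unemployed = u* × labor force = 0.036949 × 182.64 ≈ 6.75 million.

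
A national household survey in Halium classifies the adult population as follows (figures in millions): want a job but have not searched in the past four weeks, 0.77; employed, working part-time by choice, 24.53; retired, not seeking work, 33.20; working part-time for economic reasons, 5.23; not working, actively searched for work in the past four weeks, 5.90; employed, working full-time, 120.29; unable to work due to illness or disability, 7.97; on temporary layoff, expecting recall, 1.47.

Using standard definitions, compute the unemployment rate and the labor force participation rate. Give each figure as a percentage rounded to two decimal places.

Unemployment rate ≈ 4.68%; labor force participation rate ≈ 78.96%.

Employed = 24.53 + 5.23 + 120.29 = 150.05 million (anyone who worked, including part-time for economic reasons, counts as employed).
Unemployed = 5.90 + 1.47 = 7.37 million (jobless and actively searching, or on temporary layoff).
Labor force = 150.05 + 7.37 = 157.42 million.
Not in labor force = 0.77 + 33.20 + 7.97 = 41.94 million (those not working and not actively searching are outside the labor force — including those who want a job but have given up searching).
Civilian working-age population = 157.42 + 41.94 = 199.36 million.
Unemployment rate = 7.37 / 157.42 = 4.68%.
Labor force participation rate = 157.42 / 199.36 = 78.96%.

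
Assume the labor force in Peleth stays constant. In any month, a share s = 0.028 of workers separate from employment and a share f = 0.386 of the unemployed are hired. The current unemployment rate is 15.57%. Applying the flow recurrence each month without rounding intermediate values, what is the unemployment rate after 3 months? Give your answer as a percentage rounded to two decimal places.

Unemployment rate after three months ≈ 8.54%.

With a fixed labor force, u_{t+1} = u_t + s·(1−u_t) − f·u_t = u_t·(1−s−f) + s.
Here 1−s−f = 0.586 and s = 0.028.
u_1 = 0.155700 × 0.586 + 0.028 = 0.119240.
u_2 = 0.119240 × 0.586 + 0.028 = 0.097875.
u_3 = 0.097875 × 0.586 + 0.028 = 0.085355.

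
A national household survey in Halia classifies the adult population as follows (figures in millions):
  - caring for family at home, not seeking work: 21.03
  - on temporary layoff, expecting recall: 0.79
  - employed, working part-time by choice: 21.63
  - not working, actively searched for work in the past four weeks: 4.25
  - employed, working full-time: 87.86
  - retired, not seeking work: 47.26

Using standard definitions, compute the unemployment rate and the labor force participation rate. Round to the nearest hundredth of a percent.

Employed = 21.63 + 87.86 = 109.49 million.
Unemployed = 0.79 + 4.25 = 5.04 million (jobless and actively searching, or on temporary layoff).
Labor force = 109.49 + 5.04 = 114.53 million.
Not in labor force = 21.03 + 47.26 = 68.29 million (those not working and not actively searching are outside the labor force).
Civilian working-age population = 114.53 + 68.29 = 182.82 million.
Unemployment rate = 5.04 / 114.53 = 4.40%.
Labor force participation rate = 114.53 / 182.82 = 62.65%.

Unemployment rate ≈ 4.40%; labor force participation rate ≈ 62.65%.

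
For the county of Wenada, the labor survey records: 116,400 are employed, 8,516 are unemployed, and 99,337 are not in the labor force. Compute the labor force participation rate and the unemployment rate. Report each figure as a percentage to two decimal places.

Labor force = employed + unemployed = 116,400 + 8,516 = 124,916.
Working-age population = 124,916 + 99,337 = 224,253.
Unemployment rate = 8,516 / 124,916 = 6.82%.
Labor force participation rate = 124,916 / 224,253 = 55.70%.

Labor force participation rate ≈ 55.70%; unemployment rate ≈ 6.82%.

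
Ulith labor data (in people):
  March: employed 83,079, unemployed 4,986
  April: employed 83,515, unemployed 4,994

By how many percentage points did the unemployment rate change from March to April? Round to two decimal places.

The unemployment rate changed by −0.02 percentage points.

March: labor force = 83,079 + 4,986 = 88,065; u = 4,986/88,065 = 5.66%.
April: labor force = 83,515 + 4,994 = 88,509; u = 4,994/88,509 = 5.64%.
Change = 5.64% − 5.66% = −0.02 pp.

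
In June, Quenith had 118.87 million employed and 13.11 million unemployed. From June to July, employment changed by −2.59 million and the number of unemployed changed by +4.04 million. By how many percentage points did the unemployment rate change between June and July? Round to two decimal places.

June: labor force = 118.87 + 13.11 = 131.98; u = 13.11/131.98 = 9.93%.
July: labor force = 116.28 + 17.15 = 133.43; u = 17.15/133.43 = 12.85%.
Change = 12.85% − 9.93% = +2.92 pp.

The unemployment rate changed by +2.92 percentage points.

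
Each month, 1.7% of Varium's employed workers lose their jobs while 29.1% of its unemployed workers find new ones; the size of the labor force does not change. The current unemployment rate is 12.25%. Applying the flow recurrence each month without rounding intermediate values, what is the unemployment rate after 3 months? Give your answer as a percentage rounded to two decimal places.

With a fixed labor force, u_{t+1} = u_t + s·(1−u_t) − f·u_t = u_t·(1−s−f) + s.
Here 1−s−f = 0.692 and s = 0.017.
u_1 = 0.122500 × 0.692 + 0.017 = 0.101770.
u_2 = 0.101770 × 0.692 + 0.017 = 0.087425.
u_3 = 0.087425 × 0.692 + 0.017 = 0.077498.

Unemployment rate after three months ≈ 7.75%.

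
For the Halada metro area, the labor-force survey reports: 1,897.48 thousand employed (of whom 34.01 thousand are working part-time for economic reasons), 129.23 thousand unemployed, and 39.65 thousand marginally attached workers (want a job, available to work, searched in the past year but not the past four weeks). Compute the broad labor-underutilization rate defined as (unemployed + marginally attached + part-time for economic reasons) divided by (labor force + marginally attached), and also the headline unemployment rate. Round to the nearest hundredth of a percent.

Labor force = 1,897.48 + 129.23 = 2,026.71 thousand.
Numerator = 129.23 + 39.65 + 34.01 = 202.89 thousand.
Denominator = 2,026.71 + 39.65 = 2,066.36 thousand.
Broad rate = 202.89 / 2,066.36 = 9.82%.
Headline unemployment rate = 129.23 / 2,026.71 = 6.38%.

Broad underutilization rate ≈ 9.82%; headline unemployment rate ≈ 6.38%.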